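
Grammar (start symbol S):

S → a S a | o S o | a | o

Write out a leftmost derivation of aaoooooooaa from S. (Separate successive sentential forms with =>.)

S => aSa => aaSaa => aaoSoaa => aaooSooaa => aaoooSoooaa => aaoooooooaa

S => aSa   [S → a S a]
aSa => aaSaa   [S → a S a]
aaSaa => aaoSoaa   [S → o S o]
aaoSoaa => aaooSooaa   [S → o S o]
aaooSooaa => aaoooSoooaa   [S → o S o]
aaoooSoooaa => aaoooooooaa   [S → o]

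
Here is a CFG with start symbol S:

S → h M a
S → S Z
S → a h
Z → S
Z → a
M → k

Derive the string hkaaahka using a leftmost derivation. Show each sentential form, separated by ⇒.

S ⇒ SZ ⇒ SZZ ⇒ SZZZ ⇒ hMaZZZ ⇒ hkaZZZ ⇒ hkaaZZ ⇒ hkaaaZ ⇒ hkaaaS ⇒ hkaaahMa ⇒ hkaaahka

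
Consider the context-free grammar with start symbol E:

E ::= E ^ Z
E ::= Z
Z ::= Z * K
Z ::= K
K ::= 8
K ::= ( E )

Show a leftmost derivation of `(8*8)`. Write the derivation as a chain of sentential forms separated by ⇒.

E⇒Z⇒K⇒(E)⇒(Z)⇒(Z*K)⇒(K*K)⇒(8*K)⇒(8*8)

E ⇒ Z   [E ::= Z]
Z ⇒ K   [Z ::= K]
K ⇒ (E)   [K ::= ( E )]
(E) ⇒ (Z)   [E ::= Z]
(Z) ⇒ (Z*K)   [Z ::= Z * K]
(Z*K) ⇒ (K*K)   [Z ::= K]
(K*K) ⇒ (8*K)   [K ::= 8]
(8*K) ⇒ (8*8)   [K ::= 8]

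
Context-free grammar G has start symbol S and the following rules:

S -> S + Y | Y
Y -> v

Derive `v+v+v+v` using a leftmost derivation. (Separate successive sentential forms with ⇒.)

S ⇒ S+Y ⇒ S+Y+Y ⇒ S+Y+Y+Y ⇒ Y+Y+Y+Y ⇒ v+Y+Y+Y ⇒ v+v+Y+Y ⇒ v+v+v+Y ⇒ v+v+v+v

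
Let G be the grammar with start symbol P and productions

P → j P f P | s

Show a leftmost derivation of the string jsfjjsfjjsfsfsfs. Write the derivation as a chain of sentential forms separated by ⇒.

P ⇒ jPfP ⇒ jsfP ⇒ jsfjPfP ⇒ jsfjjPfPfP ⇒ jsfjjsfPfP ⇒ jsfjjsfjPfPfP ⇒ jsfjjsfjjPfPfPfP ⇒ jsfjjsfjjsfPfPfP ⇒ jsfjjsfjjsfsfPfP ⇒ jsfjjsfjjsfsfsfP ⇒ jsfjjsfjjsfsfsfs

P ⇒ jPfP   [P → j P f P]
jPfP ⇒ jsfP   [P → s]
jsfP ⇒ jsfjPfP   [P → j P f P]
jsfjPfP ⇒ jsfjjPfPfP   [P → j P f P]
jsfjjPfPfP ⇒ jsfjjsfPfP   [P → s]
jsfjjsfPfP ⇒ jsfjjsfjPfPfP   [P → j P f P]
jsfjjsfjPfPfP ⇒ jsfjjsfjjPfPfPfP   [P → j P f P]
jsfjjsfjjPfPfPfP ⇒ jsfjjsfjjsfPfPfP   [P → s]
jsfjjsfjjsfPfPfP ⇒ jsfjjsfjjsfsfPfP   [P → s]
jsfjjsfjjsfsfPfP ⇒ jsfjjsfjjsfsfsfP   [P → s]
jsfjjsfjjsfsfsfP ⇒ jsfjjsfjjsfsfsfs   [P → s]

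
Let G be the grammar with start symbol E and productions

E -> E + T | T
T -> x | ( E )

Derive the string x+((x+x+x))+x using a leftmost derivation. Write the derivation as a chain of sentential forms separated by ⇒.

E ⇒ E+T ⇒ E+T+T ⇒ T+T+T ⇒ x+T+T ⇒ x+(E)+T ⇒ x+(T)+T ⇒ x+((E))+T ⇒ x+((E+T))+T ⇒ x+((E+T+T))+T ⇒ x+((T+T+T))+T ⇒ x+((x+T+T))+T ⇒ x+((x+x+T))+T ⇒ x+((x+x+x))+T ⇒ x+((x+x+x))+x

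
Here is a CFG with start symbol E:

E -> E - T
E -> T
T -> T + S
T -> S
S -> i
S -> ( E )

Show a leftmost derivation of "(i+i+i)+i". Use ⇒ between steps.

E ⇒ T   [E -> T]
T ⇒ T+S   [T -> T + S]
T+S ⇒ S+S   [T -> S]
S+S ⇒ (E)+S   [S -> ( E )]
(E)+S ⇒ (T)+S   [E -> T]
(T)+S ⇒ (T+S)+S   [T -> T + S]
(T+S)+S ⇒ (T+S+S)+S   [T -> T + S]
(T+S+S)+S ⇒ (S+S+S)+S   [T -> S]
(S+S+S)+S ⇒ (i+S+S)+S   [S -> i]
(i+S+S)+S ⇒ (i+i+S)+S   [S -> i]
(i+i+S)+S ⇒ (i+i+i)+S   [S -> i]
(i+i+i)+S ⇒ (i+i+i)+i   [S -> i]

E⇒T⇒T+S⇒S+S⇒(E)+S⇒(T)+S⇒(T+S)+S⇒(T+S+S)+S⇒(S+S+S)+S⇒(i+S+S)+S⇒(i+i+S)+S⇒(i+i+i)+S⇒(i+i+i)+i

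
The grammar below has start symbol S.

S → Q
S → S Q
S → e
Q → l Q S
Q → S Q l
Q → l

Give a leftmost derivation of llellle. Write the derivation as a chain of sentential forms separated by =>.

S => Q => lQS => llS => llSQ => llSQQ => lleQQ => llelQ => llellQS => llelllS => llellle

S => Q   [S → Q]
Q => lQS   [Q → l Q S]
lQS => llS   [Q → l]
llS => llSQ   [S → S Q]
llSQ => llSQQ   [S → S Q]
llSQQ => lleQQ   [S → e]
lleQQ => llelQ   [Q → l]
llelQ => llellQS   [Q → l Q S]
llellQS => llelllS   [Q → l]
llelllS => llellle   [S → e]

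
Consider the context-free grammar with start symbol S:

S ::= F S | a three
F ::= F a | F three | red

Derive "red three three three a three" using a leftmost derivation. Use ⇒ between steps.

S ⇒ F S ⇒ F three S ⇒ F three three S ⇒ F three three three S ⇒ red three three three S ⇒ red three three three a three

S ⇒ F S   [S ::= F S]
F S ⇒ F three S   [F ::= F three]
F three S ⇒ F three three S   [F ::= F three]
F three three S ⇒ F three three three S   [F ::= F three]
F three three three S ⇒ red three three three S   [F ::= red]
red three three three S ⇒ red three three three a three   [S ::= a three]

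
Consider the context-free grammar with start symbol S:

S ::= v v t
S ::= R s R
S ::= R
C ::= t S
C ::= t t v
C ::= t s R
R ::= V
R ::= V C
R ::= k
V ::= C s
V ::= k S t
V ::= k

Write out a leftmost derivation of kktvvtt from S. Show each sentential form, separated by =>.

S => R   [S ::= R]
R => V   [R ::= V]
V => kSt   [V ::= k S t]
kSt => kRt   [S ::= R]
kRt => kVCt   [R ::= V C]
kVCt => kkCt   [V ::= k]
kkCt => kktSt   [C ::= t S]
kktSt => kktvvtt   [S ::= v v t]

S => R => V => kSt => kRt => kVCt => kkCt => kktSt => kktvvtt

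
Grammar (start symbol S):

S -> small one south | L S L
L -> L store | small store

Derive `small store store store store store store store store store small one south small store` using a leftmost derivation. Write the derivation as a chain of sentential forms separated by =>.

S => L S L => L store S L => L store store S L => L store store store S L => L store store store store S L => L store store store store store S L => L store store store store store store S L => L store store store store store store store S L => L store store store store store store store store S L => small store store store store store store store store store S L => small store store store store store store store store store small one south L => small store store store store store store store store store small one south small store

S => L S L   [S -> L S L]
L S L => L store S L   [L -> L store]
L store S L => L store store S L   [L -> L store]
L store store S L => L store store store S L   [L -> L store]
L store store store S L => L store store store store S L   [L -> L store]
L store store store store S L => L store store store store store S L   [L -> L store]
L store store store store store S L => L store store store store store store S L   [L -> L store]
L store store store store store store S L => L store store store store store store store S L   [L -> L store]
L store store store store store store store S L => L store store store store store store store store S L   [L -> L store]
L store store store store store store store store S L => small store store store store store store store store store S L   [L -> small store]
small store store store store store store store store store S L => small store store store store store store store store store small one south L   [S -> small one south]
small store store store store store store store store store small one south L => small store store store store store store store store store small one south small store   [L -> small store]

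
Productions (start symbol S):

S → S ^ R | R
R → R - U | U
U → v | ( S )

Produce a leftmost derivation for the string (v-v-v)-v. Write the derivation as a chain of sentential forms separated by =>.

S => R => R-U => U-U => (S)-U => (R)-U => (R-U)-U => (R-U-U)-U => (U-U-U)-U => (v-U-U)-U => (v-v-U)-U => (v-v-v)-U => (v-v-v)-v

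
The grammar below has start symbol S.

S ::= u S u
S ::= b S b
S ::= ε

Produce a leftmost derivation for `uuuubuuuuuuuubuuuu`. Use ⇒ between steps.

S ⇒ uSu ⇒ uuSuu ⇒ uuuSuuu ⇒ uuuuSuuuu ⇒ uuuubSbuuuu ⇒ uuuubuSubuuuu ⇒ uuuubuuSuubuuuu ⇒ uuuubuuuSuuubuuuu ⇒ uuuubuuuuSuuuubuuuu ⇒ uuuubuuuuuuuubuuuu

S ⇒ uSu   [S ::= u S u]
uSu ⇒ uuSuu   [S ::= u S u]
uuSuu ⇒ uuuSuuu   [S ::= u S u]
uuuSuuu ⇒ uuuuSuuuu   [S ::= u S u]
uuuuSuuuu ⇒ uuuubSbuuuu   [S ::= b S b]
uuuubSbuuuu ⇒ uuuubuSubuuuu   [S ::= u S u]
uuuubuSubuuuu ⇒ uuuubuuSuubuuuu   [S ::= u S u]
uuuubuuSuubuuuu ⇒ uuuubuuuSuuubuuuu   [S ::= u S u]
uuuubuuuSuuubuuuu ⇒ uuuubuuuuSuuuubuuuu   [S ::= u S u]
uuuubuuuuSuuuubuuuu ⇒ uuuubuuuuuuuubuuuu   [S ::= ε]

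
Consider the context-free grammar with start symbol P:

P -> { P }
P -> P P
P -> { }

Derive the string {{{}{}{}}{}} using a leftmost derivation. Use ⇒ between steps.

P ⇒ {P} ⇒ {PP} ⇒ {{P}P} ⇒ {{PP}P} ⇒ {{PPP}P} ⇒ {{{}PP}P} ⇒ {{{}{}P}P} ⇒ {{{}{}{}}P} ⇒ {{{}{}{}}{}}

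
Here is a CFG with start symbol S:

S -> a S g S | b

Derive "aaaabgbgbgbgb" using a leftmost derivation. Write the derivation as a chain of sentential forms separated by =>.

S => aSgS   [S -> a S g S]
aSgS => aaSgSgS   [S -> a S g S]
aaSgSgS => aaaSgSgSgS   [S -> a S g S]
aaaSgSgSgS => aaaaSgSgSgSgS   [S -> a S g S]
aaaaSgSgSgSgS => aaaabgSgSgSgS   [S -> b]
aaaabgSgSgSgS => aaaabgbgSgSgS   [S -> b]
aaaabgbgSgSgS => aaaabgbgbgSgS   [S -> b]
aaaabgbgbgSgS => aaaabgbgbgbgS   [S -> b]
aaaabgbgbgbgS => aaaabgbgbgbgb   [S -> b]

S => aSgS => aaSgSgS => aaaSgSgSgS => aaaaSgSgSgSgS => aaaabgSgSgSgS => aaaabgbgSgSgS => aaaabgbgbgSgS => aaaabgbgbgbgS => aaaabgbgbgbgb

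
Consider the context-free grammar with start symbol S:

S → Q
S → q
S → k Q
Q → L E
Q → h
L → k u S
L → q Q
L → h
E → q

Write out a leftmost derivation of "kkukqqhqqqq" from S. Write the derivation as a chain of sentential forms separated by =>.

S => kQ   [S → k Q]
kQ => kLE   [Q → L E]
kLE => kkuSE   [L → k u S]
kkuSE => kkukQE   [S → k Q]
kkukQE => kkukLEE   [Q → L E]
kkukLEE => kkukqQEE   [L → q Q]
kkukqQEE => kkukqLEEE   [Q → L E]
kkukqLEEE => kkukqqQEEE   [L → q Q]
kkukqqQEEE => kkukqqLEEEE   [Q → L E]
kkukqqLEEEE => kkukqqhEEEE   [L → h]
kkukqqhEEEE => kkukqqhqEEE   [E → q]
kkukqqhqEEE => kkukqqhqqEE   [E → q]
kkukqqhqqEE => kkukqqhqqqE   [E → q]
kkukqqhqqqE => kkukqqhqqqq   [E → q]

S=>kQ=>kLE=>kkuSE=>kkukQE=>kkukLEE=>kkukqQEE=>kkukqLEEE=>kkukqqQEEE=>kkukqqLEEEE=>kkukqqhEEEE=>kkukqqhqEEE=>kkukqqhqqEE=>kkukqqhqqqE=>kkukqqhqqqq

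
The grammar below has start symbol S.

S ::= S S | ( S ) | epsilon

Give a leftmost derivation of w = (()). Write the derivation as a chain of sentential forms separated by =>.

S => (S) => (SS) => (SSS) => (SSSS) => ((S)SSS) => (()SSS) => (()SS) => (()S) => (())

S => (S)   [S ::= ( S )]
(S) => (SS)   [S ::= S S]
(SS) => (SSS)   [S ::= S S]
(SSS) => (SSSS)   [S ::= S S]
(SSSS) => ((S)SSS)   [S ::= ( S )]
((S)SSS) => (()SSS)   [S ::= epsilon]
(()SSS) => (()SS)   [S ::= epsilon]
(()SS) => (()S)   [S ::= epsilon]
(()S) => (())   [S ::= epsilon]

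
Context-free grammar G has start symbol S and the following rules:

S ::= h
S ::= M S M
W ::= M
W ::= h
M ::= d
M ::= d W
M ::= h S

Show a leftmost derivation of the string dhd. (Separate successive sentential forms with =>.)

S=>MSM=>dSM=>dhM=>dhd

S => MSM   [S ::= M S M]
MSM => dSM   [M ::= d]
dSM => dhM   [S ::= h]
dhM => dhd   [M ::= d]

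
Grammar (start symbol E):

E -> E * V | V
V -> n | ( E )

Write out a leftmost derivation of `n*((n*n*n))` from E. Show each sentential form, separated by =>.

E=>E*V=>V*V=>n*V=>n*(E)=>n*(V)=>n*((E))=>n*((E*V))=>n*((E*V*V))=>n*((V*V*V))=>n*((n*V*V))=>n*((n*n*V))=>n*((n*n*n))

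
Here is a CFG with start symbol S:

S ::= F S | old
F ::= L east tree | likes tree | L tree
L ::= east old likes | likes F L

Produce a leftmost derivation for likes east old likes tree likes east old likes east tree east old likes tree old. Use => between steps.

S => F S => L tree S => likes F L tree S => likes L tree L tree S => likes east old likes tree L tree S => likes east old likes tree likes F L tree S => likes east old likes tree likes L east tree L tree S => likes east old likes tree likes east old likes east tree L tree S => likes east old likes tree likes east old likes east tree east old likes tree S => likes east old likes tree likes east old likes east tree east old likes tree old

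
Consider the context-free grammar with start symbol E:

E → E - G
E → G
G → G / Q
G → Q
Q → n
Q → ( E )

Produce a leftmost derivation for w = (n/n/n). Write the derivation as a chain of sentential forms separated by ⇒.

E ⇒ G ⇒ Q ⇒ (E) ⇒ (G) ⇒ (G/Q) ⇒ (G/Q/Q) ⇒ (Q/Q/Q) ⇒ (n/Q/Q) ⇒ (n/n/Q) ⇒ (n/n/n)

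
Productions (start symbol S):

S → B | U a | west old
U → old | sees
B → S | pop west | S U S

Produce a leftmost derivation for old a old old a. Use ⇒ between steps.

S ⇒ B ⇒ S U S ⇒ U a U S ⇒ old a U S ⇒ old a old S ⇒ old a old U a ⇒ old a old old a

S ⇒ B   [S → B]
B ⇒ S U S   [B → S U S]
S U S ⇒ U a U S   [S → U a]
U a U S ⇒ old a U S   [U → old]
old a U S ⇒ old a old S   [U → old]
old a old S ⇒ old a old U a   [S → U a]
old a old U a ⇒ old a old old a   [U → old]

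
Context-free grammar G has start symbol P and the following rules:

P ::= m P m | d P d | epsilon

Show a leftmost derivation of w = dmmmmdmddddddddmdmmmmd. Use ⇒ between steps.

P ⇒ dPd   [P ::= d P d]
dPd ⇒ dmPmd   [P ::= m P m]
dmPmd ⇒ dmmPmmd   [P ::= m P m]
dmmPmmd ⇒ dmmmPmmmd   [P ::= m P m]
dmmmPmmmd ⇒ dmmmmPmmmmd   [P ::= m P m]
dmmmmPmmmmd ⇒ dmmmmdPdmmmmd   [P ::= d P d]
dmmmmdPdmmmmd ⇒ dmmmmdmPmdmmmmd   [P ::= m P m]
dmmmmdmPmdmmmmd ⇒ dmmmmdmdPdmdmmmmd   [P ::= d P d]
dmmmmdmdPdmdmmmmd ⇒ dmmmmdmddPddmdmmmmd   [P ::= d P d]
dmmmmdmddPddmdmmmmd ⇒ dmmmmdmdddPdddmdmmmmd   [P ::= d P d]
dmmmmdmdddPdddmdmmmmd ⇒ dmmmmdmddddPddddmdmmmmd   [P ::= d P d]
dmmmmdmddddPddddmdmmmmd ⇒ dmmmmdmddddddddmdmmmmd   [P ::= epsilon]

P ⇒ dPd ⇒ dmPmd ⇒ dmmPmmd ⇒ dmmmPmmmd ⇒ dmmmmPmmmmd ⇒ dmmmmdPdmmmmd ⇒ dmmmmdmPmdmmmmd ⇒ dmmmmdmdPdmdmmmmd ⇒ dmmmmdmddPddmdmmmmd ⇒ dmmmmdmdddPdddmdmmmmd ⇒ dmmmmdmddddPddddmdmmmmd ⇒ dmmmmdmddddddddmdmmmmd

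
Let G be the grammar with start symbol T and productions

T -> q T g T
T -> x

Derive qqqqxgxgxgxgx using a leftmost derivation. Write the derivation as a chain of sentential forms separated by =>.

T=>qTgT=>qqTgTgT=>qqqTgTgTgT=>qqqqTgTgTgTgT=>qqqqxgTgTgTgT=>qqqqxgxgTgTgT=>qqqqxgxgxgTgT=>qqqqxgxgxgxgT=>qqqqxgxgxgxgx

T => qTgT   [T -> q T g T]
qTgT => qqTgTgT   [T -> q T g T]
qqTgTgT => qqqTgTgTgT   [T -> q T g T]
qqqTgTgTgT => qqqqTgTgTgTgT   [T -> q T g T]
qqqqTgTgTgTgT => qqqqxgTgTgTgT   [T -> x]
qqqqxgTgTgTgT => qqqqxgxgTgTgT   [T -> x]
qqqqxgxgTgTgT => qqqqxgxgxgTgT   [T -> x]
qqqqxgxgxgTgT => qqqqxgxgxgxgT   [T -> x]
qqqqxgxgxgxgT => qqqqxgxgxgxgx   [T -> x]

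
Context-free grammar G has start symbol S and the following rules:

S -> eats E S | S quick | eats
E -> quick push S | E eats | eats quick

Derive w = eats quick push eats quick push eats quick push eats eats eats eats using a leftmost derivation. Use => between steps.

S => eats E S   [S -> eats E S]
eats E S => eats quick push S S   [E -> quick push S]
eats quick push S S => eats quick push eats E S S   [S -> eats E S]
eats quick push eats E S S => eats quick push eats quick push S S S   [E -> quick push S]
eats quick push eats quick push S S S => eats quick push eats quick push eats E S S S   [S -> eats E S]
eats quick push eats quick push eats E S S S => eats quick push eats quick push eats quick push S S S S   [E -> quick push S]
eats quick push eats quick push eats quick push S S S S => eats quick push eats quick push eats quick push eats S S S   [S -> eats]
eats quick push eats quick push eats quick push eats S S S => eats quick push eats quick push eats quick push eats eats S S   [S -> eats]
eats quick push eats quick push eats quick push eats eats S S => eats quick push eats quick push eats quick push eats eats eats S   [S -> eats]
eats quick push eats quick push eats quick push eats eats eats S => eats quick push eats quick push eats quick push eats eats eats eats   [S -> eats]

S => eats E S => eats quick push S S => eats quick push eats E S S => eats quick push eats quick push S S S => eats quick push eats quick push eats E S S S => eats quick push eats quick push eats quick push S S S S => eats quick push eats quick push eats quick push eats S S S => eats quick push eats quick push eats quick push eats eats S S => eats quick push eats quick push eats quick push eats eats eats S => eats quick push eats quick push eats quick push eats eats eats eats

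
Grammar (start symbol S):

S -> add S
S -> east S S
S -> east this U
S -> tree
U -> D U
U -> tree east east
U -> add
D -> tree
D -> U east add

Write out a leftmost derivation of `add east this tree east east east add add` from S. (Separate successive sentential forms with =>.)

S => add S   [S -> add S]
add S => add east this U   [S -> east this U]
add east this U => add east this D U   [U -> D U]
add east this D U => add east this U east add U   [D -> U east add]
add east this U east add U => add east this tree east east east add U   [U -> tree east east]
add east this tree east east east add U => add east this tree east east east add add   [U -> add]

S => add S => add east this U => add east this D U => add east this U east add U => add east this tree east east east add U => add east this tree east east east add add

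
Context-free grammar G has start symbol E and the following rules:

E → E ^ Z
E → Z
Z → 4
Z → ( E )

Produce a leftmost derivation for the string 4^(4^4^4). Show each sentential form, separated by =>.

E => E^Z => Z^Z => 4^Z => 4^(E) => 4^(E^Z) => 4^(E^Z^Z) => 4^(Z^Z^Z) => 4^(4^Z^Z) => 4^(4^4^Z) => 4^(4^4^4)

E => E^Z   [E → E ^ Z]
E^Z => Z^Z   [E → Z]
Z^Z => 4^Z   [Z → 4]
4^Z => 4^(E)   [Z → ( E )]
4^(E) => 4^(E^Z)   [E → E ^ Z]
4^(E^Z) => 4^(E^Z^Z)   [E → E ^ Z]
4^(E^Z^Z) => 4^(Z^Z^Z)   [E → Z]
4^(Z^Z^Z) => 4^(4^Z^Z)   [Z → 4]
4^(4^Z^Z) => 4^(4^4^Z)   [Z → 4]
4^(4^4^Z) => 4^(4^4^4)   [Z → 4]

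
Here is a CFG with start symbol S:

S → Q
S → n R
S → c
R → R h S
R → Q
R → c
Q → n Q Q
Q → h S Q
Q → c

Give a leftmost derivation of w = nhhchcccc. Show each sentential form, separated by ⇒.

S⇒Q⇒nQQ⇒nhSQQ⇒nhQQQ⇒nhhSQQQ⇒nhhQQQQ⇒nhhcQQQ⇒nhhchSQQQ⇒nhhchcQQQ⇒nhhchccQQ⇒nhhchcccQ⇒nhhchcccc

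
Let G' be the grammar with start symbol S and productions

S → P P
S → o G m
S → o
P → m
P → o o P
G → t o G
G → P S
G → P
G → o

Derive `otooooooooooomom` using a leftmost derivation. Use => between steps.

S => oGm => otoGm => otoPSm => otoooPSm => otoooooPSm => otoooooooPSm => otoooooooooPSm => otoooooooooooPSm => otooooooooooomSm => otooooooooooomom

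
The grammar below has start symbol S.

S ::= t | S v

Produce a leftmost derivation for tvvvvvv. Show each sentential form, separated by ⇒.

S ⇒ Sv ⇒ Svv ⇒ Svvv ⇒ Svvvv ⇒ Svvvvv ⇒ Svvvvvv ⇒ tvvvvvv

S ⇒ Sv   [S ::= S v]
Sv ⇒ Svv   [S ::= S v]
Svv ⇒ Svvv   [S ::= S v]
Svvv ⇒ Svvvv   [S ::= S v]
Svvvv ⇒ Svvvvv   [S ::= S v]
Svvvvv ⇒ Svvvvvv   [S ::= S v]
Svvvvvv ⇒ tvvvvvv   [S ::= t]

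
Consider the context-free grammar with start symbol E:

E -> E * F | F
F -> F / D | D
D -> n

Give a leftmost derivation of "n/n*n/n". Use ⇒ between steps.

E ⇒ E*F   [E -> E * F]
E*F ⇒ F*F   [E -> F]
F*F ⇒ F/D*F   [F -> F / D]
F/D*F ⇒ D/D*F   [F -> D]
D/D*F ⇒ n/D*F   [D -> n]
n/D*F ⇒ n/n*F   [D -> n]
n/n*F ⇒ n/n*F/D   [F -> F / D]
n/n*F/D ⇒ n/n*D/D   [F -> D]
n/n*D/D ⇒ n/n*n/D   [D -> n]
n/n*n/D ⇒ n/n*n/n   [D -> n]

E⇒E*F⇒F*F⇒F/D*F⇒D/D*F⇒n/D*F⇒n/n*F⇒n/n*F/D⇒n/n*D/D⇒n/n*n/D⇒n/n*n/n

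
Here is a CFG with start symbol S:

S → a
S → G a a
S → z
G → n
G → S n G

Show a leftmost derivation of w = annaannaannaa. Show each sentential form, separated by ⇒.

S ⇒ Gaa   [S → G a a]
Gaa ⇒ SnGaa   [G → S n G]
SnGaa ⇒ GaanGaa   [S → G a a]
GaanGaa ⇒ SnGaanGaa   [G → S n G]
SnGaanGaa ⇒ GaanGaanGaa   [S → G a a]
GaanGaanGaa ⇒ SnGaanGaanGaa   [G → S n G]
SnGaanGaanGaa ⇒ anGaanGaanGaa   [S → a]
anGaanGaanGaa ⇒ annaanGaanGaa   [G → n]
annaanGaanGaa ⇒ annaannaanGaa   [G → n]
annaannaanGaa ⇒ annaannaannaa   [G → n]

S ⇒ Gaa ⇒ SnGaa ⇒ GaanGaa ⇒ SnGaanGaa ⇒ GaanGaanGaa ⇒ SnGaanGaanGaa ⇒ anGaanGaanGaa ⇒ annaanGaanGaa ⇒ annaannaanGaa ⇒ annaannaannaa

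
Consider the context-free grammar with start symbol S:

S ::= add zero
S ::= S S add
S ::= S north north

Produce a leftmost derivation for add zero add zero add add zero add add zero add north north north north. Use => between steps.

S => S north north   [S ::= S north north]
S north north => S north north north north   [S ::= S north north]
S north north north north => S S add north north north north   [S ::= S S add]
S S add north north north north => S S add S add north north north north   [S ::= S S add]
S S add S add north north north north => S S add S add S add north north north north   [S ::= S S add]
S S add S add S add north north north north => add zero S add S add S add north north north north   [S ::= add zero]
add zero S add S add S add north north north north => add zero add zero add S add S add north north north north   [S ::= add zero]
add zero add zero add S add S add north north north north => add zero add zero add add zero add S add north north north north   [S ::= add zero]
add zero add zero add add zero add S add north north north north => add zero add zero add add zero add add zero add north north north north   [S ::= add zero]

S => S north north => S north north north north => S S add north north north north => S S add S add north north north north => S S add S add S add north north north north => add zero S add S add S add north north north north => add zero add zero add S add S add north north north north => add zero add zero add add zero add S add north north north north => add zero add zero add add zero add add zero add north north north north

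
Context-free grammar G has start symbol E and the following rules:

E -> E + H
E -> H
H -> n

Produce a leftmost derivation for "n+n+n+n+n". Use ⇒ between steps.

E ⇒ E+H   [E -> E + H]
E+H ⇒ E+H+H   [E -> E + H]
E+H+H ⇒ E+H+H+H   [E -> E + H]
E+H+H+H ⇒ E+H+H+H+H   [E -> E + H]
E+H+H+H+H ⇒ H+H+H+H+H   [E -> H]
H+H+H+H+H ⇒ n+H+H+H+H   [H -> n]
n+H+H+H+H ⇒ n+n+H+H+H   [H -> n]
n+n+H+H+H ⇒ n+n+n+H+H   [H -> n]
n+n+n+H+H ⇒ n+n+n+n+H   [H -> n]
n+n+n+n+H ⇒ n+n+n+n+n   [H -> n]

E⇒E+H⇒E+H+H⇒E+H+H+H⇒E+H+H+H+H⇒H+H+H+H+H⇒n+H+H+H+H⇒n+n+H+H+H⇒n+n+n+H+H⇒n+n+n+n+H⇒n+n+n+n+n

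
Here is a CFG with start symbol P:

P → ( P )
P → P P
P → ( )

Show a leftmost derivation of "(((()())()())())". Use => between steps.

P => (P) => (PP) => ((P)P) => ((PP)P) => ((PPP)P) => (((P)PP)P) => (((PP)PP)P) => (((()P)PP)P) => (((()())PP)P) => (((()())()P)P) => (((()())()())P) => (((()())()())())

P => (P)   [P → ( P )]
(P) => (PP)   [P → P P]
(PP) => ((P)P)   [P → ( P )]
((P)P) => ((PP)P)   [P → P P]
((PP)P) => ((PPP)P)   [P → P P]
((PPP)P) => (((P)PP)P)   [P → ( P )]
(((P)PP)P) => (((PP)PP)P)   [P → P P]
(((PP)PP)P) => (((()P)PP)P)   [P → ( )]
(((()P)PP)P) => (((()())PP)P)   [P → ( )]
(((()())PP)P) => (((()())()P)P)   [P → ( )]
(((()())()P)P) => (((()())()())P)   [P → ( )]
(((()())()())P) => (((()())()())())   [P → ( )]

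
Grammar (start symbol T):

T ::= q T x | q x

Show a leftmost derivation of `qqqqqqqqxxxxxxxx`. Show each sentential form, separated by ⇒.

T⇒qTx⇒qqTxx⇒qqqTxxx⇒qqqqTxxxx⇒qqqqqTxxxxx⇒qqqqqqTxxxxxx⇒qqqqqqqTxxxxxxx⇒qqqqqqqqxxxxxxxx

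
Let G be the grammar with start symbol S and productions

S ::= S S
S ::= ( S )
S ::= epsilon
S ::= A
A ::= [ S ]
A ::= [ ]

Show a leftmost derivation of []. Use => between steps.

S => A   [S ::= A]
A => [S]   [A ::= [ S ]]
[S] => []   [S ::= epsilon]

S => A => [S] => []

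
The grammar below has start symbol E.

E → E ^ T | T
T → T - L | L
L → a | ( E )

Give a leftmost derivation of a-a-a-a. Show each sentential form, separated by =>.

E=>T=>T-L=>T-L-L=>T-L-L-L=>L-L-L-L=>a-L-L-L=>a-a-L-L=>a-a-a-L=>a-a-a-a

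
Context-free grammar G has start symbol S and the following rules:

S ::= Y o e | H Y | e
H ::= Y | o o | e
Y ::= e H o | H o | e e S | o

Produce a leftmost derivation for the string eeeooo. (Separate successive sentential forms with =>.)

S=>HY=>YY=>HoY=>YoY=>HooY=>YooY=>eeSooY=>eeeooY=>eeeooo

S => HY   [S ::= H Y]
HY => YY   [H ::= Y]
YY => HoY   [Y ::= H o]
HoY => YoY   [H ::= Y]
YoY => HooY   [Y ::= H o]
HooY => YooY   [H ::= Y]
YooY => eeSooY   [Y ::= e e S]
eeSooY => eeeooY   [S ::= e]
eeeooY => eeeooo   [Y ::= o]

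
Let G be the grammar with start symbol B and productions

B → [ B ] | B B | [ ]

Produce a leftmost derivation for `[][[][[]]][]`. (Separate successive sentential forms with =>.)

B => BB   [B → B B]
BB => []B   [B → [ ]]
[]B => []BB   [B → B B]
[]BB => [][B]B   [B → [ B ]]
[][B]B => [][BB]B   [B → B B]
[][BB]B => [][[]B]B   [B → [ ]]
[][[]B]B => [][[][B]]B   [B → [ B ]]
[][[][B]]B => [][[][[]]]B   [B → [ ]]
[][[][[]]]B => [][[][[]]][]   [B → [ ]]

B => BB => []B => []BB => [][B]B => [][BB]B => [][[]B]B => [][[][B]]B => [][[][[]]]B => [][[][[]]][]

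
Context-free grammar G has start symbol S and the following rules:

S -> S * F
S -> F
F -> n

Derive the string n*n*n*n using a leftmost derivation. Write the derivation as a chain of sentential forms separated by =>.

S => S*F   [S -> S * F]
S*F => S*F*F   [S -> S * F]
S*F*F => S*F*F*F   [S -> S * F]
S*F*F*F => F*F*F*F   [S -> F]
F*F*F*F => n*F*F*F   [F -> n]
n*F*F*F => n*n*F*F   [F -> n]
n*n*F*F => n*n*n*F   [F -> n]
n*n*n*F => n*n*n*n   [F -> n]

S=>S*F=>S*F*F=>S*F*F*F=>F*F*F*F=>n*F*F*F=>n*n*F*F=>n*n*n*F=>n*n*n*n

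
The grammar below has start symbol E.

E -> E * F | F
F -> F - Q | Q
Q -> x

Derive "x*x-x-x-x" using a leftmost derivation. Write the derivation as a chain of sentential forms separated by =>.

E => E*F   [E -> E * F]
E*F => F*F   [E -> F]
F*F => Q*F   [F -> Q]
Q*F => x*F   [Q -> x]
x*F => x*F-Q   [F -> F - Q]
x*F-Q => x*F-Q-Q   [F -> F - Q]
x*F-Q-Q => x*F-Q-Q-Q   [F -> F - Q]
x*F-Q-Q-Q => x*Q-Q-Q-Q   [F -> Q]
x*Q-Q-Q-Q => x*x-Q-Q-Q   [Q -> x]
x*x-Q-Q-Q => x*x-x-Q-Q   [Q -> x]
x*x-x-Q-Q => x*x-x-x-Q   [Q -> x]
x*x-x-x-Q => x*x-x-x-x   [Q -> x]

E => E*F => F*F => Q*F => x*F => x*F-Q => x*F-Q-Q => x*F-Q-Q-Q => x*Q-Q-Q-Q => x*x-Q-Q-Q => x*x-x-Q-Q => x*x-x-x-Q => x*x-x-x-x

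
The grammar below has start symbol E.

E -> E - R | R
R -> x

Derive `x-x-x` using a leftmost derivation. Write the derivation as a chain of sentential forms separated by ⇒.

E ⇒ E-R ⇒ E-R-R ⇒ R-R-R ⇒ x-R-R ⇒ x-x-R ⇒ x-x-x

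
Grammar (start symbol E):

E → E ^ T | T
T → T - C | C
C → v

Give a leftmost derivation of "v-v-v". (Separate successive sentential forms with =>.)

E => T => T-C => T-C-C => C-C-C => v-C-C => v-v-C => v-v-v

E => T   [E → T]
T => T-C   [T → T - C]
T-C => T-C-C   [T → T - C]
T-C-C => C-C-C   [T → C]
C-C-C => v-C-C   [C → v]
v-C-C => v-v-C   [C → v]
v-v-C => v-v-v   [C → v]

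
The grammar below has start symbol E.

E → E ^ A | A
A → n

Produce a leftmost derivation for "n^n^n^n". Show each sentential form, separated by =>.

E => E^A   [E → E ^ A]
E^A => E^A^A   [E → E ^ A]
E^A^A => E^A^A^A   [E → E ^ A]
E^A^A^A => A^A^A^A   [E → A]
A^A^A^A => n^A^A^A   [A → n]
n^A^A^A => n^n^A^A   [A → n]
n^n^A^A => n^n^n^A   [A → n]
n^n^n^A => n^n^n^n   [A → n]

E=>E^A=>E^A^A=>E^A^A^A=>A^A^A^A=>n^A^A^A=>n^n^A^A=>n^n^n^A=>n^n^n^n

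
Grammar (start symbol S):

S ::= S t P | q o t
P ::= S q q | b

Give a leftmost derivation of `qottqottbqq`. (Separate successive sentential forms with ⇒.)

S⇒StP⇒qottP⇒qottSqq⇒qottStPqq⇒qottqottPqq⇒qottqottbqq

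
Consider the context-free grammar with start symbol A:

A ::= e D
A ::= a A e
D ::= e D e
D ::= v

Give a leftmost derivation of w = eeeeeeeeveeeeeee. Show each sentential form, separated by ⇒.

A ⇒ eD ⇒ eeDe ⇒ eeeDee ⇒ eeeeDeee ⇒ eeeeeDeeee ⇒ eeeeeeDeeeee ⇒ eeeeeeeDeeeeee ⇒ eeeeeeeeDeeeeeee ⇒ eeeeeeeeveeeeeee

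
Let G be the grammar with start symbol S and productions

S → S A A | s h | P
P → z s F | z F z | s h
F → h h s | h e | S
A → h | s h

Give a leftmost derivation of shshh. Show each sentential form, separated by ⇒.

S⇒SAA⇒PAA⇒shAA⇒shshA⇒shshh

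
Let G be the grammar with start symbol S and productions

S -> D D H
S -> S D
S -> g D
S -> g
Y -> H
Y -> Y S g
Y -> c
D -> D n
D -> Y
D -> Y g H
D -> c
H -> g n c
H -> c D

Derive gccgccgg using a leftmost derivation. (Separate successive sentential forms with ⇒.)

S⇒gD⇒gYgH⇒gHgH⇒gcDgH⇒gccgH⇒gccgcD⇒gccgcY⇒gccgcYSg⇒gccgccSg⇒gccgccgg

S ⇒ gD   [S -> g D]
gD ⇒ gYgH   [D -> Y g H]
gYgH ⇒ gHgH   [Y -> H]
gHgH ⇒ gcDgH   [H -> c D]
gcDgH ⇒ gccgH   [D -> c]
gccgH ⇒ gccgcD   [H -> c D]
gccgcD ⇒ gccgcY   [D -> Y]
gccgcY ⇒ gccgcYSg   [Y -> Y S g]
gccgcYSg ⇒ gccgccSg   [Y -> c]
gccgccSg ⇒ gccgccgg   [S -> g]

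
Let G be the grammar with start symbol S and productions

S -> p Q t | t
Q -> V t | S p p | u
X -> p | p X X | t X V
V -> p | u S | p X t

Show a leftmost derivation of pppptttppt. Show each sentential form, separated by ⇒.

S ⇒ pQt ⇒ pSppt ⇒ ppQtppt ⇒ ppVttppt ⇒ pppXtttppt ⇒ pppptttppt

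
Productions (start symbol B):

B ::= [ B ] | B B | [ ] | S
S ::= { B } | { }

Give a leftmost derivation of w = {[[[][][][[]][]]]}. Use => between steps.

B => S => {B} => {[B]} => {[[B]]} => {[[BB]]} => {[[BBB]]} => {[[BBBB]]} => {[[BBBBB]]} => {[[[]BBBB]]} => {[[[][]BBB]]} => {[[[][][]BB]]} => {[[[][][][B]B]]} => {[[[][][][[]]B]]} => {[[[][][][[]][]]]}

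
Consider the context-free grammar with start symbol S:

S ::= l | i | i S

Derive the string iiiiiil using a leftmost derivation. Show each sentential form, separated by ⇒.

S⇒iS⇒iiS⇒iiiS⇒iiiiS⇒iiiiiS⇒iiiiiiS⇒iiiiiil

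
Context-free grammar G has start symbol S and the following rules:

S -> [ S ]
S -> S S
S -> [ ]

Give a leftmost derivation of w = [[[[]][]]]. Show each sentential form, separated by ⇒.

S ⇒ [S] ⇒ [[S]] ⇒ [[SS]] ⇒ [[[S]S]] ⇒ [[[[]]S]] ⇒ [[[[]][]]]

S ⇒ [S]   [S -> [ S ]]
[S] ⇒ [[S]]   [S -> [ S ]]
[[S]] ⇒ [[SS]]   [S -> S S]
[[SS]] ⇒ [[[S]S]]   [S -> [ S ]]
[[[S]S]] ⇒ [[[[]]S]]   [S -> [ ]]
[[[[]]S]] ⇒ [[[[]][]]]   [S -> [ ]]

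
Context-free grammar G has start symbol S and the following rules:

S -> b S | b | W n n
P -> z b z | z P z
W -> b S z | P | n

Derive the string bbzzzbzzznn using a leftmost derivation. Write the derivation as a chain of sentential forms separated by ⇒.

S ⇒ bS ⇒ bbS ⇒ bbWnn ⇒ bbPnn ⇒ bbzPznn ⇒ bbzzPzznn ⇒ bbzzzbzzznn

S ⇒ bS   [S -> b S]
bS ⇒ bbS   [S -> b S]
bbS ⇒ bbWnn   [S -> W n n]
bbWnn ⇒ bbPnn   [W -> P]
bbPnn ⇒ bbzPznn   [P -> z P z]
bbzPznn ⇒ bbzzPzznn   [P -> z P z]
bbzzPzznn ⇒ bbzzzbzzznn   [P -> z b z]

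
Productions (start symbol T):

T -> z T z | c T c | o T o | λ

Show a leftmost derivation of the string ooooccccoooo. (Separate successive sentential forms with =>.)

T=>oTo=>ooToo=>oooTooo=>ooooToooo=>oooocTcoooo=>ooooccTccoooo=>ooooccccoooo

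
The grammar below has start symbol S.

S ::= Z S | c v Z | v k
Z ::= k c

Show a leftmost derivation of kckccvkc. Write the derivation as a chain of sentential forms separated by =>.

S=>ZS=>kcS=>kcZS=>kckcS=>kckccvZ=>kckccvkc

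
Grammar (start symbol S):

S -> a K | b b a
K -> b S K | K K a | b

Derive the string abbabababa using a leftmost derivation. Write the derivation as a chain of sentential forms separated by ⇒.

S ⇒ aK   [S -> a K]
aK ⇒ aKKa   [K -> K K a]
aKKa ⇒ aKKaKa   [K -> K K a]
aKKaKa ⇒ aKKaKaKa   [K -> K K a]
aKKaKaKa ⇒ aKKaKaKaKa   [K -> K K a]
aKKaKaKaKa ⇒ abKaKaKaKa   [K -> b]
abKaKaKaKa ⇒ abbaKaKaKa   [K -> b]
abbaKaKaKa ⇒ abbabaKaKa   [K -> b]
abbabaKaKa ⇒ abbababaKa   [K -> b]
abbababaKa ⇒ abbabababa   [K -> b]

S⇒aK⇒aKKa⇒aKKaKa⇒aKKaKaKa⇒aKKaKaKaKa⇒abKaKaKaKa⇒abbaKaKaKa⇒abbabaKaKa⇒abbababaKa⇒abbabababa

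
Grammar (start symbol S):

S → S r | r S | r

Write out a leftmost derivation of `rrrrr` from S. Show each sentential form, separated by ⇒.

S ⇒ Sr   [S → S r]
Sr ⇒ rSr   [S → r S]
rSr ⇒ rrSr   [S → r S]
rrSr ⇒ rrrSr   [S → r S]
rrrSr ⇒ rrrrr   [S → r]

S ⇒ Sr ⇒ rSr ⇒ rrSr ⇒ rrrSr ⇒ rrrrr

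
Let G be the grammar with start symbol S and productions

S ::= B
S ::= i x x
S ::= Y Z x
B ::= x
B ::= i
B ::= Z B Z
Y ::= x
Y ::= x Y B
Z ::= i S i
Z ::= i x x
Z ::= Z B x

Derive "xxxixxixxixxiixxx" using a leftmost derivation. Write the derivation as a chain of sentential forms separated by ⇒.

S⇒YZx⇒xYBZx⇒xxYBBZx⇒xxxBBZx⇒xxxZBZBZx⇒xxxZBxBZBZx⇒xxxixxBxBZBZx⇒xxxixxixBZBZx⇒xxxixxixxZBZx⇒xxxixxixxixxBZx⇒xxxixxixxixxiZx⇒xxxixxixxixxiixxx

S ⇒ YZx   [S ::= Y Z x]
YZx ⇒ xYBZx   [Y ::= x Y B]
xYBZx ⇒ xxYBBZx   [Y ::= x Y B]
xxYBBZx ⇒ xxxBBZx   [Y ::= x]
xxxBBZx ⇒ xxxZBZBZx   [B ::= Z B Z]
xxxZBZBZx ⇒ xxxZBxBZBZx   [Z ::= Z B x]
xxxZBxBZBZx ⇒ xxxixxBxBZBZx   [Z ::= i x x]
xxxixxBxBZBZx ⇒ xxxixxixBZBZx   [B ::= i]
xxxixxixBZBZx ⇒ xxxixxixxZBZx   [B ::= x]
xxxixxixxZBZx ⇒ xxxixxixxixxBZx   [Z ::= i x x]
xxxixxixxixxBZx ⇒ xxxixxixxixxiZx   [B ::= i]
xxxixxixxixxiZx ⇒ xxxixxixxixxiixxx   [Z ::= i x x]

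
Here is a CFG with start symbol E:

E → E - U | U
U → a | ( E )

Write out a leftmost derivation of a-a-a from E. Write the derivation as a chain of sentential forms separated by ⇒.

E ⇒ E-U   [E → E - U]
E-U ⇒ E-U-U   [E → E - U]
E-U-U ⇒ U-U-U   [E → U]
U-U-U ⇒ a-U-U   [U → a]
a-U-U ⇒ a-a-U   [U → a]
a-a-U ⇒ a-a-a   [U → a]

E ⇒ E-U ⇒ E-U-U ⇒ U-U-U ⇒ a-U-U ⇒ a-a-U ⇒ a-a-a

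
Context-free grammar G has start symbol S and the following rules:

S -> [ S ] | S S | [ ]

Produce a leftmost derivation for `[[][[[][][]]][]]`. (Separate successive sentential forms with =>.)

S => [S] => [SS] => [[]S] => [[]SS] => [[][S]S] => [[][[S]]S] => [[][[SS]]S] => [[][[SSS]]S] => [[][[[]SS]]S] => [[][[[][]S]]S] => [[][[[][][]]]S] => [[][[[][][]]][]]

S => [S]   [S -> [ S ]]
[S] => [SS]   [S -> S S]
[SS] => [[]S]   [S -> [ ]]
[[]S] => [[]SS]   [S -> S S]
[[]SS] => [[][S]S]   [S -> [ S ]]
[[][S]S] => [[][[S]]S]   [S -> [ S ]]
[[][[S]]S] => [[][[SS]]S]   [S -> S S]
[[][[SS]]S] => [[][[SSS]]S]   [S -> S S]
[[][[SSS]]S] => [[][[[]SS]]S]   [S -> [ ]]
[[][[[]SS]]S] => [[][[[][]S]]S]   [S -> [ ]]
[[][[[][]S]]S] => [[][[[][][]]]S]   [S -> [ ]]
[[][[[][][]]]S] => [[][[[][][]]][]]   [S -> [ ]]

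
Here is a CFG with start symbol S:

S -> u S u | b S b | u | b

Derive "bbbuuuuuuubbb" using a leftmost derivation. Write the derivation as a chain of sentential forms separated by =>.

S => bSb => bbSbb => bbbSbbb => bbbuSubbb => bbbuuSuubbb => bbbuuuSuuubbb => bbbuuuuuuubbb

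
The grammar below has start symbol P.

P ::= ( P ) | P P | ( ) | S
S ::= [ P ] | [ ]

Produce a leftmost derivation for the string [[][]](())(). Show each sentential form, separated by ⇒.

P ⇒ PP ⇒ SP ⇒ [P]P ⇒ [PP]P ⇒ [SP]P ⇒ [[]P]P ⇒ [[]S]P ⇒ [[][]]P ⇒ [[][]]PP ⇒ [[][]](P)P ⇒ [[][]](())P ⇒ [[][]](())()

P ⇒ PP   [P ::= P P]
PP ⇒ SP   [P ::= S]
SP ⇒ [P]P   [S ::= [ P ]]
[P]P ⇒ [PP]P   [P ::= P P]
[PP]P ⇒ [SP]P   [P ::= S]
[SP]P ⇒ [[]P]P   [S ::= [ ]]
[[]P]P ⇒ [[]S]P   [P ::= S]
[[]S]P ⇒ [[][]]P   [S ::= [ ]]
[[][]]P ⇒ [[][]]PP   [P ::= P P]
[[][]]PP ⇒ [[][]](P)P   [P ::= ( P )]
[[][]](P)P ⇒ [[][]](())P   [P ::= ( )]
[[][]](())P ⇒ [[][]](())()   [P ::= ( )]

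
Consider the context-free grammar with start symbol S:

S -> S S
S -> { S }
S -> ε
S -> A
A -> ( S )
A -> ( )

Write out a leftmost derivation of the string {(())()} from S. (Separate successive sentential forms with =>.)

S => {S}   [S -> { S }]
{S} => {SS}   [S -> S S]
{SS} => {AS}   [S -> A]
{AS} => {(S)S}   [A -> ( S )]
{(S)S} => {(A)S}   [S -> A]
{(A)S} => {((S))S}   [A -> ( S )]
{((S))S} => {(())S}   [S -> ε]
{(())S} => {(())A}   [S -> A]
{(())A} => {(())()}   [A -> ( )]

S=>{S}=>{SS}=>{AS}=>{(S)S}=>{(A)S}=>{((S))S}=>{(())S}=>{(())A}=>{(())()}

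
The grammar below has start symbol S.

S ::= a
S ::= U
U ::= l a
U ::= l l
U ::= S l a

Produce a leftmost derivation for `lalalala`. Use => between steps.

S => U => Sla => Ula => Slala => Ulala => Slalala => Ulalala => lalalala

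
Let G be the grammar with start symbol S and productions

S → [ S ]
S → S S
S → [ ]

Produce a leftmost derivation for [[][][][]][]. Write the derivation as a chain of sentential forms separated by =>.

S => SS   [S → S S]
SS => [S]S   [S → [ S ]]
[S]S => [SS]S   [S → S S]
[SS]S => [SSS]S   [S → S S]
[SSS]S => [SSSS]S   [S → S S]
[SSSS]S => [[]SSS]S   [S → [ ]]
[[]SSS]S => [[][]SS]S   [S → [ ]]
[[][]SS]S => [[][][]S]S   [S → [ ]]
[[][][]S]S => [[][][][]]S   [S → [ ]]
[[][][][]]S => [[][][][]][]   [S → [ ]]

S=>SS=>[S]S=>[SS]S=>[SSS]S=>[SSSS]S=>[[]SSS]S=>[[][]SS]S=>[[][][]S]S=>[[][][][]]S=>[[][][][]][]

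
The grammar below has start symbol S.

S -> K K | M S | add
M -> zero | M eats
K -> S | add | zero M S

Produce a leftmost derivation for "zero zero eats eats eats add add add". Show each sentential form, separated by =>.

S => K K   [S -> K K]
K K => zero M S K   [K -> zero M S]
zero M S K => zero M eats S K   [M -> M eats]
zero M eats S K => zero M eats eats S K   [M -> M eats]
zero M eats eats S K => zero M eats eats eats S K   [M -> M eats]
zero M eats eats eats S K => zero zero eats eats eats S K   [M -> zero]
zero zero eats eats eats S K => zero zero eats eats eats K K K   [S -> K K]
zero zero eats eats eats K K K => zero zero eats eats eats add K K   [K -> add]
zero zero eats eats eats add K K => zero zero eats eats eats add add K   [K -> add]
zero zero eats eats eats add add K => zero zero eats eats eats add add add   [K -> add]

S => K K => zero M S K => zero M eats S K => zero M eats eats S K => zero M eats eats eats S K => zero zero eats eats eats S K => zero zero eats eats eats K K K => zero zero eats eats eats add K K => zero zero eats eats eats add add K => zero zero eats eats eats add add add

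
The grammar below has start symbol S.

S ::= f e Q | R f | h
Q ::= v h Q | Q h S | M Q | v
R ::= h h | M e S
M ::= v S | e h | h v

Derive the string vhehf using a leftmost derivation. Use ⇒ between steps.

S ⇒ Rf ⇒ MeSf ⇒ vSeSf ⇒ vheSf ⇒ vhehf

S ⇒ Rf   [S ::= R f]
Rf ⇒ MeSf   [R ::= M e S]
MeSf ⇒ vSeSf   [M ::= v S]
vSeSf ⇒ vheSf   [S ::= h]
vheSf ⇒ vhehf   [S ::= h]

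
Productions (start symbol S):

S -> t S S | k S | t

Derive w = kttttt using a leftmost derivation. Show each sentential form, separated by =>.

S => kS   [S -> k S]
kS => ktSS   [S -> t S S]
ktSS => kttSSS   [S -> t S S]
kttSSS => ktttSS   [S -> t]
ktttSS => kttttS   [S -> t]
kttttS => kttttt   [S -> t]

S => kS => ktSS => kttSSS => ktttSS => kttttS => kttttt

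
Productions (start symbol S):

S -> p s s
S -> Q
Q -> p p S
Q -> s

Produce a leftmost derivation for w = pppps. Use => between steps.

S => Q   [S -> Q]
Q => ppS   [Q -> p p S]
ppS => ppQ   [S -> Q]
ppQ => ppppS   [Q -> p p S]
ppppS => ppppQ   [S -> Q]
ppppQ => pppps   [Q -> s]

S=>Q=>ppS=>ppQ=>ppppS=>ppppQ=>pppps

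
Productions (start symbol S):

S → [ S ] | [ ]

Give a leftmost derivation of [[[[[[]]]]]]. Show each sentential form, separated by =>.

S => [S] => [[S]] => [[[S]]] => [[[[S]]]] => [[[[[S]]]]] => [[[[[[]]]]]]

S => [S]   [S → [ S ]]
[S] => [[S]]   [S → [ S ]]
[[S]] => [[[S]]]   [S → [ S ]]
[[[S]]] => [[[[S]]]]   [S → [ S ]]
[[[[S]]]] => [[[[[S]]]]]   [S → [ S ]]
[[[[[S]]]]] => [[[[[[]]]]]]   [S → [ ]]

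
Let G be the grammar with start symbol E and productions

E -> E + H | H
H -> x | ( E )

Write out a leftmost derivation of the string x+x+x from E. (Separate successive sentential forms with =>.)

E=>E+H=>E+H+H=>H+H+H=>x+H+H=>x+x+H=>x+x+x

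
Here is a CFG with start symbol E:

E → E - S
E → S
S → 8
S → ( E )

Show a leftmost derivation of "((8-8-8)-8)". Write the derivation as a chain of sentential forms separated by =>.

E => S   [E → S]
S => (E)   [S → ( E )]
(E) => (E-S)   [E → E - S]
(E-S) => (S-S)   [E → S]
(S-S) => ((E)-S)   [S → ( E )]
((E)-S) => ((E-S)-S)   [E → E - S]
((E-S)-S) => ((E-S-S)-S)   [E → E - S]
((E-S-S)-S) => ((S-S-S)-S)   [E → S]
((S-S-S)-S) => ((8-S-S)-S)   [S → 8]
((8-S-S)-S) => ((8-8-S)-S)   [S → 8]
((8-8-S)-S) => ((8-8-8)-S)   [S → 8]
((8-8-8)-S) => ((8-8-8)-8)   [S → 8]

E=>S=>(E)=>(E-S)=>(S-S)=>((E)-S)=>((E-S)-S)=>((E-S-S)-S)=>((S-S-S)-S)=>((8-S-S)-S)=>((8-8-S)-S)=>((8-8-8)-S)=>((8-8-8)-8)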